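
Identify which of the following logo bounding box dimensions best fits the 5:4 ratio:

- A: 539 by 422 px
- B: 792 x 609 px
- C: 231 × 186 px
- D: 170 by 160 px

C

Target 5:4 ≈ 1.250.
A: 1.277 (Δ0.027)  B: 1.300 (Δ0.050)  C: 1.242 (Δ0.008)  D: 1.062 (Δ0.188)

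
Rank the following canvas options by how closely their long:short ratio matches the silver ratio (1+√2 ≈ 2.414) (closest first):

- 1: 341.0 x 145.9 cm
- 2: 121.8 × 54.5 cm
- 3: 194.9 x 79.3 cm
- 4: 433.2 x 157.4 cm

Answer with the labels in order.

Ratios: 1 = 341.0 / 145.9 ≈ 2.337; 2 = 121.8 / 54.5 ≈ 2.235; 3 = 194.9 / 79.3 ≈ 2.458; 4 = 433.2 / 157.4 ≈ 2.752.
|Δ from 2.414|: 1 0.077; 2 0.179; 3 0.044; 4 0.338.

3, 1, 2, 4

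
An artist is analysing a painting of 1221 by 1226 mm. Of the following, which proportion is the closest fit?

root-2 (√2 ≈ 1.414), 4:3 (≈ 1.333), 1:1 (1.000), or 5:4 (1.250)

1:1

Ratio = 1226 / 1221 ≈ 1.004.
Distances: root-2 1.414 (Δ 0.410); 4:3 1.333 (Δ 0.329); 1:1 1.000 (Δ 0.004); 5:4 1.250 (Δ 0.246).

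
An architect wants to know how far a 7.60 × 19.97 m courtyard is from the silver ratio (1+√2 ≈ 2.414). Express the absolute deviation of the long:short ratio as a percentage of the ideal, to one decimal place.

Ratio = 19.97 / 7.60 ≈ 2.6276.
Ideal silver ratio ≈ 2.4142. |2.6276 − 2.4142| / 2.4142 ≈ 8.84% → 8.8%.

8.8%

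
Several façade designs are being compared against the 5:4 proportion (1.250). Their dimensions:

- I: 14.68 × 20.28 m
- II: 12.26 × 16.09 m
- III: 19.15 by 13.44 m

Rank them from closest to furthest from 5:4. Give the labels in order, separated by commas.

I: 20.28/14.68 ≈ 1.381 → |1.381 − 1.250| = 0.131
II: 16.09/12.26 ≈ 1.312 → |1.312 − 1.250| = 0.062
III: 19.15/13.44 ≈ 1.425 → |1.425 − 1.250| = 0.175

II, I, III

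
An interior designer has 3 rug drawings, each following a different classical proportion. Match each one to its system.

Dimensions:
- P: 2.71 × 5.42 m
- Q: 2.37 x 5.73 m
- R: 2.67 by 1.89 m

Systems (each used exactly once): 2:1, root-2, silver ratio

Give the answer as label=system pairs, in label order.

P=2:1, Q=silver ratio, R=root-2

Ratios: P ≈ 2.000; Q ≈ 2.418; R ≈ 1.413.
Targets: 2:1 ≈ 2.000; root-2 ≈ 1.414; silver ratio ≈ 2.414.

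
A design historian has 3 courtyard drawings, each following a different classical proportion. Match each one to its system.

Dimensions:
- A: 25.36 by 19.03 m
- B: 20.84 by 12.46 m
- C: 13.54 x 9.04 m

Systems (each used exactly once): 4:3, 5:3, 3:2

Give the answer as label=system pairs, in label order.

A=4:3, B=5:3, C=3:2

A = 25.36/19.03 ≈ 1.333 → 4:3 (1.333)
B = 20.84/12.46 ≈ 1.673 → 5:3 (1.667)
C = 13.54/9.04 ≈ 1.498 → 3:2 (1.500)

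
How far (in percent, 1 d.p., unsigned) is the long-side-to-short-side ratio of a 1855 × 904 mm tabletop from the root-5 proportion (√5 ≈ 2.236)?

Ratio = 1855 / 904 ≈ 2.0520.
Ideal root-5 ≈ 2.2361. |2.0520 − 2.2361| / 2.2361 ≈ 8.23% → 8.2%.

8.2%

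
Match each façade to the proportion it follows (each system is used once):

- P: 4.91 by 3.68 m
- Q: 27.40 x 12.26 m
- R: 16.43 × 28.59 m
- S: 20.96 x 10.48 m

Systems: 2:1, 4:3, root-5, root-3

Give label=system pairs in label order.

P=4:3, Q=root-5, R=root-3, S=2:1

P = 4.91/3.68 ≈ 1.334 → 4:3 (1.333)
Q = 27.40/12.26 ≈ 2.235 → root-5 (2.236)
R = 28.59/16.43 ≈ 1.740 → root-3 (1.732)
S = 20.96/10.48 ≈ 2.000 → 2:1 (2.000)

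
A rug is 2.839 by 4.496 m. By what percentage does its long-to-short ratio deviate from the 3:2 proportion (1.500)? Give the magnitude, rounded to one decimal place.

Ratio = 4.496 / 2.839 ≈ 1.5837.
Ideal 3:2 = 1.5000. |1.5837 − 1.5000| / 1.5000 ≈ 5.58% → 5.6%.

5.6%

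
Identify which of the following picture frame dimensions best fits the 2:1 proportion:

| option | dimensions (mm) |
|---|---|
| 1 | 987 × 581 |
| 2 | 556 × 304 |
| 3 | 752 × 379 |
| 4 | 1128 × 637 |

Ratios (long/short): 1 ≈ 1.699; 2 ≈ 1.829; 3 ≈ 1.984; 4 ≈ 1.771.
2:1 ≈ 2.000; option 3 is nearest (Δ 0.016).

3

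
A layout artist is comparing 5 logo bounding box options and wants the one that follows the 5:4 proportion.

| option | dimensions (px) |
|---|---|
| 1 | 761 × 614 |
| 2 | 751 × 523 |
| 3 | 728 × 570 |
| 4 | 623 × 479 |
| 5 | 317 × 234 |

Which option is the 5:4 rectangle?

1

Ratios (long/short): 1 ≈ 1.239; 2 ≈ 1.436; 3 ≈ 1.277; 4 ≈ 1.301; 5 ≈ 1.355.
5:4 ≈ 1.250; option 1 is nearest (Δ 0.011).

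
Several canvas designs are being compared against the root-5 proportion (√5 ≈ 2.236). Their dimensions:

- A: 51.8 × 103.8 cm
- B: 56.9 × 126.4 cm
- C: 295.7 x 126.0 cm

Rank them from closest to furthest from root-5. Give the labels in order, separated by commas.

B, C, A

Ratios: A = 103.8 / 51.8 ≈ 2.004; B = 126.4 / 56.9 ≈ 2.221; C = 295.7 / 126.0 ≈ 2.347.
|Δ from 2.236|: A 0.232; B 0.015; C 0.111.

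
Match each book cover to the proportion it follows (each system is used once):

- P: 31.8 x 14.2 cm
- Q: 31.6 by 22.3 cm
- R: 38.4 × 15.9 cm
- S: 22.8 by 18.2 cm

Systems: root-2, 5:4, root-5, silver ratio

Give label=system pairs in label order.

P=root-5, Q=root-2, R=silver ratio, S=5:4

Ratios: P ≈ 2.239; Q ≈ 1.417; R ≈ 2.415; S ≈ 1.253.
Targets: root-2 ≈ 1.414; 5:4 ≈ 1.250; root-5 ≈ 2.236; silver ratio ≈ 2.414.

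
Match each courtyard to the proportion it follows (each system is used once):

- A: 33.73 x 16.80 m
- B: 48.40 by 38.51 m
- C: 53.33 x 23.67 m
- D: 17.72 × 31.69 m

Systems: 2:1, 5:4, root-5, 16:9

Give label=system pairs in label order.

A=2:1, B=5:4, C=root-5, D=16:9

Ratios: A ≈ 2.008; B ≈ 1.257; C ≈ 2.253; D ≈ 1.788.
Targets: 2:1 ≈ 2.000; 5:4 ≈ 1.250; root-5 ≈ 2.236; 16:9 ≈ 1.778.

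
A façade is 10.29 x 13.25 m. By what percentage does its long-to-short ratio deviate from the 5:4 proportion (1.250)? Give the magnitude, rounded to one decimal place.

Ratio = 13.25 / 10.29 ≈ 1.2877.
Ideal 5:4 = 1.2500. |1.2877 − 1.2500| / 1.2500 ≈ 3.02% → 3.0%.

3.0%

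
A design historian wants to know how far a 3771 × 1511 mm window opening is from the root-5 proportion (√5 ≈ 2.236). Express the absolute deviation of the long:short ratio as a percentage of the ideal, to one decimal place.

Ratio = 3771 / 1511 ≈ 2.4957.
Ideal root-5 ≈ 2.2361. |2.4957 − 2.2361| / 2.2361 ≈ 11.61% → 11.6%.

11.6%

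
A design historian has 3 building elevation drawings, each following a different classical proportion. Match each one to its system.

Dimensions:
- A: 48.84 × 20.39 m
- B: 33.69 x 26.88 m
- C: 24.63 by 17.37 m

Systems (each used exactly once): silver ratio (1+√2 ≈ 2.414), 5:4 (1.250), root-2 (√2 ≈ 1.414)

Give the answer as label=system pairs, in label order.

Ratios: A ≈ 2.395; B ≈ 1.253; C ≈ 1.418.
Targets: silver ratio ≈ 2.414; 5:4 ≈ 1.250; root-2 ≈ 1.414.

A=silver ratio, B=5:4, C=root-2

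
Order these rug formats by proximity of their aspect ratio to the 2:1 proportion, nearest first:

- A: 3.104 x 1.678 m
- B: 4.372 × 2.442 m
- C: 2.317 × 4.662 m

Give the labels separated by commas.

C, A, B

A: 3.104/1.678 ≈ 1.850 → |1.850 − 2.000| = 0.150
B: 4.372/2.442 ≈ 1.790 → |1.790 − 2.000| = 0.210
C: 4.662/2.317 ≈ 2.012 → |2.012 − 2.000| = 0.012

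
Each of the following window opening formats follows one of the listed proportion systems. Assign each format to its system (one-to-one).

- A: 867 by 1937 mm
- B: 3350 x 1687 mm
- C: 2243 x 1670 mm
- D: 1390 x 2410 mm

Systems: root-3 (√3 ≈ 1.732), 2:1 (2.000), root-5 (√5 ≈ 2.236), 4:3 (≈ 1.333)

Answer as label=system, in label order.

A = 1937/867 ≈ 2.234 → root-5 (2.236)
B = 3350/1687 ≈ 1.986 → 2:1 (2.000)
C = 2243/1670 ≈ 1.343 → 4:3 (1.333)
D = 2410/1390 ≈ 1.734 → root-3 (1.732)

A=root-5, B=2:1, C=4:3, D=root-3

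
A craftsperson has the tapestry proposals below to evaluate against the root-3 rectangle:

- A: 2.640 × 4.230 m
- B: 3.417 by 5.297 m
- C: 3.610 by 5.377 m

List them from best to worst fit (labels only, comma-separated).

A: 4.230/2.640 ≈ 1.602 → |1.602 − 1.732| = 0.130
B: 5.297/3.417 ≈ 1.550 → |1.550 − 1.732| = 0.182
C: 5.377/3.610 ≈ 1.489 → |1.489 − 1.732| = 0.243

A, B, C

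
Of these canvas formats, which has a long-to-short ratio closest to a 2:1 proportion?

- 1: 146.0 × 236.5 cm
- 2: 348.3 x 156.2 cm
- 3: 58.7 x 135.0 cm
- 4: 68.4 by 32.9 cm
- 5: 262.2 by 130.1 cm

5

Ratios (long/short): 1 ≈ 1.620; 2 ≈ 2.230; 3 ≈ 2.300; 4 ≈ 2.079; 5 ≈ 2.015.
2:1 ≈ 2.000; option 5 is nearest (Δ 0.015).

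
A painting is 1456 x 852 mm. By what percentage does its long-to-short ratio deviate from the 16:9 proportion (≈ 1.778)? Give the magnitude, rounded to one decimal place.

Ratio = 1456 / 852 ≈ 1.7089.
Ideal 16:9 ≈ 1.7778. |1.7089 − 1.7778| / 1.7778 ≈ 3.88% → 3.9%.

3.9%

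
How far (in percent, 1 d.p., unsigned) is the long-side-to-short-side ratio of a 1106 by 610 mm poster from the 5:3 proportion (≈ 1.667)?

Ratio = 1106 / 610 ≈ 1.8131.
Ideal 5:3 ≈ 1.6667. |1.8131 − 1.6667| / 1.6667 ≈ 8.78% → 8.8%.

8.8%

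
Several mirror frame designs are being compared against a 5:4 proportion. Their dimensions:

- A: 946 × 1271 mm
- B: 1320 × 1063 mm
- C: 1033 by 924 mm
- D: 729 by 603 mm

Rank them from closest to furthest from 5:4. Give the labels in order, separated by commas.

A: 1271/946 ≈ 1.344 → |1.344 − 1.250| = 0.094
B: 1320/1063 ≈ 1.242 → |1.242 − 1.250| = 0.008
C: 1033/924 ≈ 1.118 → |1.118 − 1.250| = 0.132
D: 729/603 ≈ 1.209 → |1.209 − 1.250| = 0.041

B, D, A, C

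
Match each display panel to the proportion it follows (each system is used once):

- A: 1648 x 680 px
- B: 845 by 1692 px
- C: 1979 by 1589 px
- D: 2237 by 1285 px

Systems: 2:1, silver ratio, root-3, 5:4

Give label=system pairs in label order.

Ratios: A ≈ 2.424; B ≈ 2.002; C ≈ 1.245; D ≈ 1.741.
Targets: 2:1 ≈ 2.000; silver ratio ≈ 2.414; root-3 ≈ 1.732; 5:4 ≈ 1.250.

A=silver ratio, B=2:1, C=5:4, D=root-3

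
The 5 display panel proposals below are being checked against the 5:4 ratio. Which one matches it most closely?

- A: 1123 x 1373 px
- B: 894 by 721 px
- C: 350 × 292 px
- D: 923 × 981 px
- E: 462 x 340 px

Target 5:4 ≈ 1.250.
A: 1.223 (Δ0.027)  B: 1.240 (Δ0.010)  C: 1.199 (Δ0.051)  D: 1.063 (Δ0.187)  E: 1.359 (Δ0.109)

B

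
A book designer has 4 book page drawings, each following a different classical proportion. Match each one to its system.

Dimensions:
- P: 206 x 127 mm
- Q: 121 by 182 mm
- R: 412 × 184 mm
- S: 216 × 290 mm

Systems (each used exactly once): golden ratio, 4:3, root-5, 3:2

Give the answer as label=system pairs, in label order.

P = 206/127 ≈ 1.622 → golden ratio (1.618)
Q = 182/121 ≈ 1.504 → 3:2 (1.500)
R = 412/184 ≈ 2.239 → root-5 (2.236)
S = 290/216 ≈ 1.343 → 4:3 (1.333)

P=golden ratio, Q=3:2, R=root-5, S=4:3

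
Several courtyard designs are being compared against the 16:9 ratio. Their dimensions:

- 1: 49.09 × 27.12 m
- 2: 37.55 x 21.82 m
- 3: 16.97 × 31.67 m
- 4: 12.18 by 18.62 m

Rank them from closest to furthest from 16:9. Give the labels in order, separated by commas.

1: 49.09/27.12 ≈ 1.810 → |1.810 − 1.778| = 0.032
2: 37.55/21.82 ≈ 1.721 → |1.721 − 1.778| = 0.057
3: 31.67/16.97 ≈ 1.866 → |1.866 − 1.778| = 0.088
4: 18.62/12.18 ≈ 1.529 → |1.529 − 1.778| = 0.249

1, 2, 3, 4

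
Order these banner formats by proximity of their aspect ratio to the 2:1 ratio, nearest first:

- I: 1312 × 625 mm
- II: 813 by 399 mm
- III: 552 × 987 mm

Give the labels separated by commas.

I: 1312/625 ≈ 2.099 → |2.099 − 2.000| = 0.099
II: 813/399 ≈ 2.038 → |2.038 − 2.000| = 0.038
III: 987/552 ≈ 1.788 → |1.788 − 2.000| = 0.212

II, I, III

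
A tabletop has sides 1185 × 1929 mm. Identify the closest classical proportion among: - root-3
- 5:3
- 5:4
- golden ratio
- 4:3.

1929/1185 ≈ 1.628. Nearest candidates are golden ratio (1.618, off by 0.010) and 5:3 (1.667, off by 0.039).

golden ratio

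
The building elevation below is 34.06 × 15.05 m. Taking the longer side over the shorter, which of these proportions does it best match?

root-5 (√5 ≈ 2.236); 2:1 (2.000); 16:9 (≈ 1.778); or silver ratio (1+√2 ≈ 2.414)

34.06/15.05 ≈ 2.263. Nearest candidates are root-5 (2.236, off by 0.027) and silver ratio (2.414, off by 0.151).

root-5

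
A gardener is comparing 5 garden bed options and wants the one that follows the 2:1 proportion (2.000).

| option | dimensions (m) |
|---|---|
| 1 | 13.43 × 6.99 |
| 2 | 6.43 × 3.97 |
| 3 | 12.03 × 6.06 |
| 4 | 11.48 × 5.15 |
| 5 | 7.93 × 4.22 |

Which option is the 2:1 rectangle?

3

Target 2:1 ≈ 2.000.
1: 1.921 (Δ0.079)  2: 1.620 (Δ0.380)  3: 1.985 (Δ0.015)  4: 2.229 (Δ0.229)  5: 1.879 (Δ0.121)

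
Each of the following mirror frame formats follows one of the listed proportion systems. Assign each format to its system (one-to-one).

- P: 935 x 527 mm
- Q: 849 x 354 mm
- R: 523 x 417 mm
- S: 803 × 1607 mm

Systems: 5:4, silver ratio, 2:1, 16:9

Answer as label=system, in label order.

P=16:9, Q=silver ratio, R=5:4, S=2:1

P = 935/527 ≈ 1.774 → 16:9 (1.778)
Q = 849/354 ≈ 2.398 → silver ratio (2.414)
R = 523/417 ≈ 1.254 → 5:4 (1.250)
S = 1607/803 ≈ 2.001 → 2:1 (2.000)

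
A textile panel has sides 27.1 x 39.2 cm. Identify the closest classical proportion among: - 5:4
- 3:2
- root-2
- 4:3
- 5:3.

root-2

39.2/27.1 ≈ 1.446. Nearest candidates are root-2 (1.414, off by 0.032) and 3:2 (1.500, off by 0.054).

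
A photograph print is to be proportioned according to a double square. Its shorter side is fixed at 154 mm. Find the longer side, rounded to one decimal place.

308.0 mm

2:1 = 2.00000.
Longer side = 154 × 2.00000 ≈ 308.000 → 308.0 mm.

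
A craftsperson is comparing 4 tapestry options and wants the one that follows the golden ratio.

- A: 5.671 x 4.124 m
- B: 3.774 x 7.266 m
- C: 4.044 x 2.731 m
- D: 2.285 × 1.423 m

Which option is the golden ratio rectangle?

Ratios (long/short): A ≈ 1.375; B ≈ 1.925; C ≈ 1.481; D ≈ 1.606.
golden ratio ≈ 1.618; option D is nearest (Δ 0.012).

D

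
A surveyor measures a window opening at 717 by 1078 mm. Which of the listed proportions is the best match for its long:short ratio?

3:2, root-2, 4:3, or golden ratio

Ratio = 1078 / 717 ≈ 1.503.
Distances: 3:2 1.500 (Δ 0.003); root-2 1.414 (Δ 0.089); 4:3 1.333 (Δ 0.170); golden ratio 1.618 (Δ 0.115).

3:2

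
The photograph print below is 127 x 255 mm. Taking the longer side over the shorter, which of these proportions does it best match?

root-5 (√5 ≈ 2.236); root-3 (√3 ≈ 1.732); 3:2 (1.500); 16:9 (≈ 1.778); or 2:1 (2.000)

Ratio = 255 / 127 ≈ 2.008.
Distances: root-5 2.236 (Δ 0.228); root-3 1.732 (Δ 0.276); 3:2 1.500 (Δ 0.508); 16:9 1.778 (Δ 0.230); 2:1 2.000 (Δ 0.008).

2:1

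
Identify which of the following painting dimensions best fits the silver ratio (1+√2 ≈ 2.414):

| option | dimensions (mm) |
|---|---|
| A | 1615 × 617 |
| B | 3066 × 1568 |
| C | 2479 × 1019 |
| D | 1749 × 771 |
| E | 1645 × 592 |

Target silver ratio ≈ 2.414.
A: 2.618 (Δ0.204)  B: 1.955 (Δ0.459)  C: 2.433 (Δ0.019)  D: 2.268 (Δ0.146)  E: 2.779 (Δ0.365)

C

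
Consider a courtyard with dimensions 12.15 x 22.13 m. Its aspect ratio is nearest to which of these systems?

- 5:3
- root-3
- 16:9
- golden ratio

Ratio = 22.13 / 12.15 ≈ 1.821.
Distances: 5:3 1.667 (Δ 0.154); root-3 1.732 (Δ 0.089); 16:9 1.778 (Δ 0.043); golden ratio 1.618 (Δ 0.203).

16:9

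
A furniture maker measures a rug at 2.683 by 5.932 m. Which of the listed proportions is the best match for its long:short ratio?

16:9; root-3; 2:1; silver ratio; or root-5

root-5

Ratio = 5.932 / 2.683 ≈ 2.211.
Distances: 16:9 1.778 (Δ 0.433); root-3 1.732 (Δ 0.479); 2:1 2.000 (Δ 0.211); silver ratio 2.414 (Δ 0.203); root-5 2.236 (Δ 0.025).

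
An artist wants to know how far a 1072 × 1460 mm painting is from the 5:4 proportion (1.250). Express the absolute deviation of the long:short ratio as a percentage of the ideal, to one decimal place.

9.0%

Ratio = 1460 / 1072 ≈ 1.3619.
Ideal 5:4 = 1.2500. |1.3619 − 1.2500| / 1.2500 ≈ 8.95% → 9.0%.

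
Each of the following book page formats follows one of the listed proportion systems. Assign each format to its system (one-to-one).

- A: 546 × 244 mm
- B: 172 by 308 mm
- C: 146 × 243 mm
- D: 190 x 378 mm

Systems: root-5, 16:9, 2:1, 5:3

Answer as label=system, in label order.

A=root-5, B=16:9, C=5:3, D=2:1

Ratios: A ≈ 2.238; B ≈ 1.791; C ≈ 1.664; D ≈ 1.989.
Targets: root-5 ≈ 2.236; 16:9 ≈ 1.778; 2:1 ≈ 2.000; 5:3 ≈ 1.667.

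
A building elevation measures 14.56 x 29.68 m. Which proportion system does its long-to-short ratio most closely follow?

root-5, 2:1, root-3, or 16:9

2:1

29.68/14.56 ≈ 2.038. Nearest candidates are 2:1 (2.000, off by 0.038) and root-5 (2.236, off by 0.198).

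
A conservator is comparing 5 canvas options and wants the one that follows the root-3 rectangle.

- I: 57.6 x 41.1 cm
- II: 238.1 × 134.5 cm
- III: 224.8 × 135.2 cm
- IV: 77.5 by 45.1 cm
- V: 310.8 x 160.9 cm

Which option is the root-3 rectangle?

IV

Target root-3 ≈ 1.732.
I: 1.401 (Δ0.331)  II: 1.770 (Δ0.038)  III: 1.663 (Δ0.069)  IV: 1.718 (Δ0.014)  V: 1.932 (Δ0.200)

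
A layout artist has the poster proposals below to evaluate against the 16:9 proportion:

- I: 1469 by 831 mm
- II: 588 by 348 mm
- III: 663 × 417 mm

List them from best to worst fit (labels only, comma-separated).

Ratios: I = 1469 / 831 ≈ 1.768; II = 588 / 348 ≈ 1.690; III = 663 / 417 ≈ 1.590.
|Δ from 1.778|: I 0.010; II 0.088; III 0.188.

I, II, III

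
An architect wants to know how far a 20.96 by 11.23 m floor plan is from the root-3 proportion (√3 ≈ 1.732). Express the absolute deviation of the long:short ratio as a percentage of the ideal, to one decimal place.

7.8%

Ratio = 20.96 / 11.23 ≈ 1.8664.
Ideal root-3 ≈ 1.7321. |1.8664 − 1.7321| / 1.7321 ≈ 7.75% → 7.8%.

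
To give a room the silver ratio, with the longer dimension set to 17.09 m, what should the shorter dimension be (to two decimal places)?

silver ratio ≈ 2.41421.
Shorter side = 17.09 ÷ 2.41421 ≈ 7.0789 → 7.08 m.

7.08 m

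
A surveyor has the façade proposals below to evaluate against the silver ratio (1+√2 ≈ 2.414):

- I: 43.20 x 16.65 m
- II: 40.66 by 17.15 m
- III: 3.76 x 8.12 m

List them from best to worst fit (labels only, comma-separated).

I: 43.20/16.65 ≈ 2.595 → |2.595 − 2.414| = 0.181
II: 40.66/17.15 ≈ 2.371 → |2.371 − 2.414| = 0.043
III: 8.12/3.76 ≈ 2.160 → |2.160 − 2.414| = 0.254

II, I, III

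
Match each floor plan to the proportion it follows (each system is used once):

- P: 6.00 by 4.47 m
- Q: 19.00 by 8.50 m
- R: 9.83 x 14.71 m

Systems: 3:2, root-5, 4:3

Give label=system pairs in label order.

P=4:3, Q=root-5, R=3:2

Ratios: P ≈ 1.342; Q ≈ 2.235; R ≈ 1.496.
Targets: 3:2 ≈ 1.500; root-5 ≈ 2.236; 4:3 ≈ 1.333.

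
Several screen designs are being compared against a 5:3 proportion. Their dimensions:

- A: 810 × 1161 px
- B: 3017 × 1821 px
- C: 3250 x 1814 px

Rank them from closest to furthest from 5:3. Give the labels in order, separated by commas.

Ratios: A = 1161 / 810 ≈ 1.433; B = 3017 / 1821 ≈ 1.657; C = 3250 / 1814 ≈ 1.792.
|Δ from 1.667|: A 0.234; B 0.010; C 0.125.

B, C, A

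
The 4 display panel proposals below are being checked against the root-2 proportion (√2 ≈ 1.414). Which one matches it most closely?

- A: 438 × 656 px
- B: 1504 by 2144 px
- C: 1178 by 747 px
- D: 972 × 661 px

B

Ratios (long/short): A ≈ 1.498; B ≈ 1.426; C ≈ 1.577; D ≈ 1.470.
root-2 ≈ 1.414; option B is nearest (Δ 0.012).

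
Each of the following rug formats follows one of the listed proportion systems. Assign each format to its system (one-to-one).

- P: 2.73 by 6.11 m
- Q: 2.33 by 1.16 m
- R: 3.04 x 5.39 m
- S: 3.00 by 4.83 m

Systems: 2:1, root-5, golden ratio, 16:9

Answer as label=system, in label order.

Ratios: P ≈ 2.238; Q ≈ 2.009; R ≈ 1.773; S ≈ 1.610.
Targets: 2:1 ≈ 2.000; root-5 ≈ 2.236; golden ratio ≈ 1.618; 16:9 ≈ 1.778.

P=root-5, Q=2:1, R=16:9, S=golden ratio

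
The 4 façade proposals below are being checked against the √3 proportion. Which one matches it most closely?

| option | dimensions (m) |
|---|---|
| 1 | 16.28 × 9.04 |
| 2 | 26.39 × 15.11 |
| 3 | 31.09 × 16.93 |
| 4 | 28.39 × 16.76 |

Ratios (long/short): 1 ≈ 1.801; 2 ≈ 1.747; 3 ≈ 1.836; 4 ≈ 1.694.
root-3 ≈ 1.732; option 2 is nearest (Δ 0.015).

2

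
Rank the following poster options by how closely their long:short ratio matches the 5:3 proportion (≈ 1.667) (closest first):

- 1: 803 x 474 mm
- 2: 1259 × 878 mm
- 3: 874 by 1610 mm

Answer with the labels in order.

1, 3, 2

Ratios: 1 = 803 / 474 ≈ 1.694; 2 = 1259 / 878 ≈ 1.434; 3 = 1610 / 874 ≈ 1.842.
|Δ from 1.667|: 1 0.027; 2 0.233; 3 0.175.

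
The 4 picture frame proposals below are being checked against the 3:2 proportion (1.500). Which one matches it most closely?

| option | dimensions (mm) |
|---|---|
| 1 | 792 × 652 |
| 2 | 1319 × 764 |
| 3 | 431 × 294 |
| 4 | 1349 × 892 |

4

Target 3:2 ≈ 1.500.
1: 1.215 (Δ0.285)  2: 1.726 (Δ0.226)  3: 1.466 (Δ0.034)  4: 1.512 (Δ0.012)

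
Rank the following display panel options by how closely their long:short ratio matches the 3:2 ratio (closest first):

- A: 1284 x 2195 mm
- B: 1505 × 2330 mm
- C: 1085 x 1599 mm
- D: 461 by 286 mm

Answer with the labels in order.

C, B, D, A

A: 2195/1284 ≈ 1.710 → |1.710 − 1.500| = 0.210
B: 2330/1505 ≈ 1.548 → |1.548 − 1.500| = 0.048
C: 1599/1085 ≈ 1.474 → |1.474 − 1.500| = 0.026
D: 461/286 ≈ 1.612 → |1.612 − 1.500| = 0.112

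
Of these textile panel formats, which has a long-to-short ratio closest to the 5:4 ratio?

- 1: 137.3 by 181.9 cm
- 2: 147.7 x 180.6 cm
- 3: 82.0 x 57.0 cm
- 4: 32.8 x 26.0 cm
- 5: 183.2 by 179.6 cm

4

Target 5:4 ≈ 1.250.
1: 1.325 (Δ0.075)  2: 1.223 (Δ0.027)  3: 1.439 (Δ0.189)  4: 1.262 (Δ0.012)  5: 1.020 (Δ0.230)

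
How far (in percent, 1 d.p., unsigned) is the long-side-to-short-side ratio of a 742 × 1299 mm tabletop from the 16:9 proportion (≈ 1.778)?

1.5%

Ratio = 1299 / 742 ≈ 1.7507.
Ideal 16:9 ≈ 1.7778. |1.7507 − 1.7778| / 1.7778 ≈ 1.52% → 1.5%.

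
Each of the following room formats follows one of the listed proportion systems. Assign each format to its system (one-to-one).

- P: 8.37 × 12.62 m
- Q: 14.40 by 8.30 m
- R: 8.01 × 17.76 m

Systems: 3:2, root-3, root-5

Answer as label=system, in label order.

Ratios: P ≈ 1.508; Q ≈ 1.735; R ≈ 2.217.
Targets: 3:2 ≈ 1.500; root-3 ≈ 1.732; root-5 ≈ 2.236.

P=3:2, Q=root-3, R=root-5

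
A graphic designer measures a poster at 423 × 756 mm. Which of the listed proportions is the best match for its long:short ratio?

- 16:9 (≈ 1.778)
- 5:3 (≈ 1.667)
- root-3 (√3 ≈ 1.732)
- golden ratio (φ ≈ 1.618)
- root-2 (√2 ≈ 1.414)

Ratio = 756 / 423 ≈ 1.787.
Distances: 16:9 1.778 (Δ 0.009); 5:3 1.667 (Δ 0.120); root-3 1.732 (Δ 0.055); golden ratio 1.618 (Δ 0.169); root-2 1.414 (Δ 0.373).

16:9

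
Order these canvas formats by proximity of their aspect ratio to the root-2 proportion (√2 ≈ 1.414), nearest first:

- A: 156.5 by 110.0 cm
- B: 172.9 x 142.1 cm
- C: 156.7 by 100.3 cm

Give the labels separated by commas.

A, C, B

Ratios: A = 156.5 / 110.0 ≈ 1.423; B = 172.9 / 142.1 ≈ 1.217; C = 156.7 / 100.3 ≈ 1.562.
|Δ from 1.414|: A 0.009; B 0.197; C 0.148.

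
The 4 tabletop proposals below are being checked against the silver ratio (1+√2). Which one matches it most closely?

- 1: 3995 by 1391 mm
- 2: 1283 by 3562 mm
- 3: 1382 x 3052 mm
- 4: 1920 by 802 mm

Target silver ratio ≈ 2.414.
1: 2.872 (Δ0.458)  2: 2.776 (Δ0.362)  3: 2.208 (Δ0.206)  4: 2.394 (Δ0.020)

4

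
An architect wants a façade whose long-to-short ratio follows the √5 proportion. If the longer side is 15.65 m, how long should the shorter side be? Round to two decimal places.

7.00 m

root-5 ≈ 2.23607.
Shorter side = 15.65 ÷ 2.23607 ≈ 6.9989 → 7.00 m.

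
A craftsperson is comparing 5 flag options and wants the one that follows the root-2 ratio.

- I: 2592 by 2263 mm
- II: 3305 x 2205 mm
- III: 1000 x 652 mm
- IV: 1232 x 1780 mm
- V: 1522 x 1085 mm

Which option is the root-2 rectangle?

Target root-2 ≈ 1.414.
I: 1.145 (Δ0.269)  II: 1.499 (Δ0.085)  III: 1.534 (Δ0.120)  IV: 1.445 (Δ0.031)  V: 1.403 (Δ0.011)

V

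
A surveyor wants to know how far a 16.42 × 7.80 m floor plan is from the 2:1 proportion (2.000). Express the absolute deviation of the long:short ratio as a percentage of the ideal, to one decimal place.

5.3%

Ratio = 16.42 / 7.80 ≈ 2.1051.
Ideal 2:1 = 2.0000. |2.1051 − 2.0000| / 2.0000 ≈ 5.26% → 5.3%.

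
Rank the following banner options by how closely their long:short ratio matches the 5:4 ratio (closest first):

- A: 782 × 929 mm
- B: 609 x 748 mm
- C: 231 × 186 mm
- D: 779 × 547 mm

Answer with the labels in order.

Ratios: A = 929 / 782 ≈ 1.188; B = 748 / 609 ≈ 1.228; C = 231 / 186 ≈ 1.242; D = 779 / 547 ≈ 1.424.
|Δ from 1.250|: A 0.062; B 0.022; C 0.008; D 0.174.

C, B, A, D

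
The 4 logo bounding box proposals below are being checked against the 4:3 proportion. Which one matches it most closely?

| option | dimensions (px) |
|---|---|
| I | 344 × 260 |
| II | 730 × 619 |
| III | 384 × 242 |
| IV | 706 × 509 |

Ratios (long/short): I ≈ 1.323; II ≈ 1.179; III ≈ 1.587; IV ≈ 1.387.
4:3 ≈ 1.333; option I is nearest (Δ 0.010).

I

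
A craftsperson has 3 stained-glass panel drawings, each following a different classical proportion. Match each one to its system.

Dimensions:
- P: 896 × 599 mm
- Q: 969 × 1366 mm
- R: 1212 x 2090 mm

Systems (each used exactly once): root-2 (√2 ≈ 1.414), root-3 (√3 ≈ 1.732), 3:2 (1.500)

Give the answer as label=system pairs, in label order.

P = 896/599 ≈ 1.496 → 3:2 (1.500)
Q = 1366/969 ≈ 1.410 → root-2 (1.414)
R = 2090/1212 ≈ 1.724 → root-3 (1.732)

P=3:2, Q=root-2, R=root-3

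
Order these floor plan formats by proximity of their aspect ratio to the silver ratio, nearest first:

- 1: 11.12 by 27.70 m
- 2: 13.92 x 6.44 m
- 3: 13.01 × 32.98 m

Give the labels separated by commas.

1: 27.70/11.12 ≈ 2.491 → |2.491 − 2.414| = 0.077
2: 13.92/6.44 ≈ 2.161 → |2.161 − 2.414| = 0.253
3: 32.98/13.01 ≈ 2.535 → |2.535 − 2.414| = 0.121

1, 3, 2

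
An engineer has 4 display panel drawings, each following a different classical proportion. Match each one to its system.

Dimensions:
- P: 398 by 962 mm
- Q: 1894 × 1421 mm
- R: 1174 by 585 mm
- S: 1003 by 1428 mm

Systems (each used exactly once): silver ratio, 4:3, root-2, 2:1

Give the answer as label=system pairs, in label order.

Ratios: P ≈ 2.417; Q ≈ 1.333; R ≈ 2.007; S ≈ 1.424.
Targets: silver ratio ≈ 2.414; 4:3 ≈ 1.333; root-2 ≈ 1.414; 2:1 ≈ 2.000.

P=silver ratio, Q=4:3, R=2:1, S=root-2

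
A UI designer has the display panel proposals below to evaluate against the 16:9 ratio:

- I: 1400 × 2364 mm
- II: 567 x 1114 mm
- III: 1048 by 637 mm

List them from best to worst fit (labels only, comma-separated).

Ratios: I = 2364 / 1400 ≈ 1.689; II = 1114 / 567 ≈ 1.965; III = 1048 / 637 ≈ 1.645.
|Δ from 1.778|: I 0.089; II 0.187; III 0.133.

I, III, II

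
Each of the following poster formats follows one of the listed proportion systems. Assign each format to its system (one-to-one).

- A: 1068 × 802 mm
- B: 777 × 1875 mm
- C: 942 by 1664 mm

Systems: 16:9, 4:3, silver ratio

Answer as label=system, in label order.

Ratios: A ≈ 1.332; B ≈ 2.413; C ≈ 1.766.
Targets: 16:9 ≈ 1.778; 4:3 ≈ 1.333; silver ratio ≈ 2.414.

A=4:3, B=silver ratio, C=16:9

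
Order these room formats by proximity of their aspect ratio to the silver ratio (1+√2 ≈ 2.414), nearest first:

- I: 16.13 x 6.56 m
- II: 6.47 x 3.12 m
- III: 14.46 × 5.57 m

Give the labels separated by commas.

I, III, II

I: 16.13/6.56 ≈ 2.459 → |2.459 − 2.414| = 0.045
II: 6.47/3.12 ≈ 2.074 → |2.074 − 2.414| = 0.340
III: 14.46/5.57 ≈ 2.596 → |2.596 − 2.414| = 0.182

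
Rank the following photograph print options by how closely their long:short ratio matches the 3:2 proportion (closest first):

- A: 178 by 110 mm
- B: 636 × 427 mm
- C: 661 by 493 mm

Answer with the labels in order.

Ratios: A = 178 / 110 ≈ 1.618; B = 636 / 427 ≈ 1.489; C = 661 / 493 ≈ 1.341.
|Δ from 1.500|: A 0.118; B 0.011; C 0.159.

B, A, C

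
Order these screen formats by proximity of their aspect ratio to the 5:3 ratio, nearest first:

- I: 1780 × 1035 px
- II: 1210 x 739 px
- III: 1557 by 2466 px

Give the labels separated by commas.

II, I, III

I: 1780/1035 ≈ 1.720 → |1.720 − 1.667| = 0.053
II: 1210/739 ≈ 1.637 → |1.637 − 1.667| = 0.030
III: 2466/1557 ≈ 1.584 → |1.584 − 1.667| = 0.083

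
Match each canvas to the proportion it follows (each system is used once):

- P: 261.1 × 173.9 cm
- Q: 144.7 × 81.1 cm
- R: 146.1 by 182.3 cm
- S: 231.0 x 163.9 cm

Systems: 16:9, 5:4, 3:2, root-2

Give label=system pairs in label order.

P=3:2, Q=16:9, R=5:4, S=root-2

P = 261.1/173.9 ≈ 1.501 → 3:2 (1.500)
Q = 144.7/81.1 ≈ 1.784 → 16:9 (1.778)
R = 182.3/146.1 ≈ 1.248 → 5:4 (1.250)
S = 231.0/163.9 ≈ 1.409 → root-2 (1.414)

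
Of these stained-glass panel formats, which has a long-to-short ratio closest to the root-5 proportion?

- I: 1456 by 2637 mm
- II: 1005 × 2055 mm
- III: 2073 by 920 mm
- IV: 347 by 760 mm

III

Ratios (long/short): I ≈ 1.811; II ≈ 2.045; III ≈ 2.253; IV ≈ 2.190.
root-5 ≈ 2.236; option III is nearest (Δ 0.017).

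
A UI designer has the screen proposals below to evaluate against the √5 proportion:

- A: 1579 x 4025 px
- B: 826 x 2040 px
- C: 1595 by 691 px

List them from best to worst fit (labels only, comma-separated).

C, B, A

Ratios: A = 4025 / 1579 ≈ 2.549; B = 2040 / 826 ≈ 2.470; C = 1595 / 691 ≈ 2.308.
|Δ from 2.236|: A 0.313; B 0.234; C 0.072.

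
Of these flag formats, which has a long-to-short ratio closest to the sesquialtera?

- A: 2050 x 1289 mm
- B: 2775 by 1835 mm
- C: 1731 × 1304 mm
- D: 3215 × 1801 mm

B

Ratios (long/short): A ≈ 1.590; B ≈ 1.512; C ≈ 1.327; D ≈ 1.785.
3:2 ≈ 1.500; option B is nearest (Δ 0.012).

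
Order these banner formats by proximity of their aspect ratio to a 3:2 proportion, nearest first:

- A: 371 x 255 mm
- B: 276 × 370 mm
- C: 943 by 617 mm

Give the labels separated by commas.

C, A, B

A: 371/255 ≈ 1.455 → |1.455 − 1.500| = 0.045
B: 370/276 ≈ 1.341 → |1.341 − 1.500| = 0.159
C: 943/617 ≈ 1.528 → |1.528 − 1.500| = 0.028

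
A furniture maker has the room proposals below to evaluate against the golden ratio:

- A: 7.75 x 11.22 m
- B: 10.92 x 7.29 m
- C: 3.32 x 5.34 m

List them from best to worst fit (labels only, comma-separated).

A: 11.22/7.75 ≈ 1.448 → |1.448 − 1.618| = 0.170
B: 10.92/7.29 ≈ 1.498 → |1.498 − 1.618| = 0.120
C: 5.34/3.32 ≈ 1.608 → |1.608 − 1.618| = 0.010

C, B, A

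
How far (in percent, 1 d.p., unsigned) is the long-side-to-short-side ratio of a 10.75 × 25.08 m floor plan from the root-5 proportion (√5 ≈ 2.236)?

Ratio = 25.08 / 10.75 ≈ 2.3330.
Ideal root-5 ≈ 2.2361. |2.3330 − 2.2361| / 2.2361 ≈ 4.33% → 4.3%.

4.3%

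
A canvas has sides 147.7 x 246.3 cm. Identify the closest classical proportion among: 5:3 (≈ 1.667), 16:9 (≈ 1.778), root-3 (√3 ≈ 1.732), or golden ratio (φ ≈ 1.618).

5:3

246.3/147.7 ≈ 1.668. Nearest candidates are 5:3 (1.667, off by 0.001) and golden ratio (1.618, off by 0.050).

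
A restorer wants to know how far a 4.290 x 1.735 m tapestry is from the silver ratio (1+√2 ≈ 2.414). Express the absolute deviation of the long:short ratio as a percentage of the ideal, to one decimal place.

2.4%

Ratio = 4.290 / 1.735 ≈ 2.4726.
Ideal silver ratio ≈ 2.4142. |2.4726 − 2.4142| / 2.4142 ≈ 2.42% → 2.4%.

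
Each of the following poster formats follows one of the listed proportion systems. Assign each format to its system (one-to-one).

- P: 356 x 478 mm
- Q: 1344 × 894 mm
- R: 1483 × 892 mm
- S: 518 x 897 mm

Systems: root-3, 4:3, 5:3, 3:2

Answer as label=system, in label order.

P = 478/356 ≈ 1.343 → 4:3 (1.333)
Q = 1344/894 ≈ 1.503 → 3:2 (1.500)
R = 1483/892 ≈ 1.663 → 5:3 (1.667)
S = 897/518 ≈ 1.732 → root-3 (1.732)

P=4:3, Q=3:2, R=5:3, S=root-3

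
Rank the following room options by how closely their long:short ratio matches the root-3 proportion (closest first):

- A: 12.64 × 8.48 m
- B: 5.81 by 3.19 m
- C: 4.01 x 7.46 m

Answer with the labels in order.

A: 12.64/8.48 ≈ 1.491 → |1.491 − 1.732| = 0.241
B: 5.81/3.19 ≈ 1.821 → |1.821 − 1.732| = 0.089
C: 7.46/4.01 ≈ 1.860 → |1.860 − 1.732| = 0.128

B, C, A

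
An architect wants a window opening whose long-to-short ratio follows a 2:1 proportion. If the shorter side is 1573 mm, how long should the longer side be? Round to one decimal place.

3146.0 mm

2:1 = 2.00000.
Longer side = 1573 × 2.00000 ≈ 3146.000 → 3146.0 mm.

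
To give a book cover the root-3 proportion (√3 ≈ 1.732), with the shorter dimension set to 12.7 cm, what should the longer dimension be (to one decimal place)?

22.0 cm

root-3 ≈ 1.73205.
Longer side = 12.7 × 1.73205 ≈ 21.997 → 22.0 cm.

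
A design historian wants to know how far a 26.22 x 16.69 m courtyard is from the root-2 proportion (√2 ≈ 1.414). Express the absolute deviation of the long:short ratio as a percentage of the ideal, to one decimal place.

11.1%

Ratio = 26.22 / 16.69 ≈ 1.5710.
Ideal root-2 ≈ 1.4142. |1.5710 − 1.4142| / 1.4142 ≈ 11.09% → 11.1%.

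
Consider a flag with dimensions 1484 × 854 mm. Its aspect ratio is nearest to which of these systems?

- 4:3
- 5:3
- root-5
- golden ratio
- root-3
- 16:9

Ratio = 1484 / 854 ≈ 1.738.
Distances: 4:3 1.333 (Δ 0.405); 5:3 1.667 (Δ 0.071); root-5 2.236 (Δ 0.498); golden ratio 1.618 (Δ 0.120); root-3 1.732 (Δ 0.006); 16:9 1.778 (Δ 0.040).

root-3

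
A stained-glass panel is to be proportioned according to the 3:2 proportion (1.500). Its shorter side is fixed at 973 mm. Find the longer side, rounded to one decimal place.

3:2 = 1.50000.
Longer side = 973 × 1.50000 ≈ 1459.500 → 1459.5 mm.

1459.5 mm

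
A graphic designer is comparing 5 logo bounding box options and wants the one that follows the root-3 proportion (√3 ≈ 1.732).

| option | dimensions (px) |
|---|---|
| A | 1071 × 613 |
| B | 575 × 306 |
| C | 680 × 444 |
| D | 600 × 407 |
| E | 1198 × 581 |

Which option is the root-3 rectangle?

A

Ratios (long/short): A ≈ 1.747; B ≈ 1.879; C ≈ 1.532; D ≈ 1.474; E ≈ 2.062.
root-3 ≈ 1.732; option A is nearest (Δ 0.015).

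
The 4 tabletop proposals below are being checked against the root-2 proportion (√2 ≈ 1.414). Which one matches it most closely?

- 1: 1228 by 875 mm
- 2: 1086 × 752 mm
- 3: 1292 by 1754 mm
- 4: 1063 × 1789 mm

1

Target root-2 ≈ 1.414.
1: 1.403 (Δ0.011)  2: 1.444 (Δ0.030)  3: 1.358 (Δ0.056)  4: 1.683 (Δ0.269)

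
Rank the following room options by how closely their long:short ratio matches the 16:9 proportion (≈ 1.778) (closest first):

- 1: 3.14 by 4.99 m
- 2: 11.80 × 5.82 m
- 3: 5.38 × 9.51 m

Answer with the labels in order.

3, 1, 2

Ratios: 1 = 4.99 / 3.14 ≈ 1.589; 2 = 11.80 / 5.82 ≈ 2.027; 3 = 9.51 / 5.38 ≈ 1.768.
|Δ from 1.778|: 1 0.189; 2 0.249; 3 0.010.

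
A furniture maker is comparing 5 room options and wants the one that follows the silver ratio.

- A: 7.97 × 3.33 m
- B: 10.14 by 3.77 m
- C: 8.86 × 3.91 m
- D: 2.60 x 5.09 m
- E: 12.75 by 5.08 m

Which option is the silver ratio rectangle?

A

Ratios (long/short): A ≈ 2.393; B ≈ 2.690; C ≈ 2.266; D ≈ 1.958; E ≈ 2.510.
silver ratio ≈ 2.414; option A is nearest (Δ 0.021).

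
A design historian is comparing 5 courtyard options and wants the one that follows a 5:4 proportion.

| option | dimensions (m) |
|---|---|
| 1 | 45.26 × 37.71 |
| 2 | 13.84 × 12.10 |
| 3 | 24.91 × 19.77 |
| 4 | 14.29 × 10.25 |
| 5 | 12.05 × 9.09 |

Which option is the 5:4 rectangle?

Ratios (long/short): 1 ≈ 1.200; 2 ≈ 1.144; 3 ≈ 1.260; 4 ≈ 1.394; 5 ≈ 1.326.
5:4 ≈ 1.250; option 3 is nearest (Δ 0.010).

3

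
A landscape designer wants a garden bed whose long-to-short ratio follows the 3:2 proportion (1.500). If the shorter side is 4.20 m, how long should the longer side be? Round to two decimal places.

6.30 m

3:2 = 1.50000.
Longer side = 4.20 × 1.50000 ≈ 6.3000 → 6.30 m.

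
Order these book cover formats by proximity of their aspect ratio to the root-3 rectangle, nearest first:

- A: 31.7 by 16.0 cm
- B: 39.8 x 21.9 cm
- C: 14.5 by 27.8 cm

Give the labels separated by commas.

B, C, A

Ratios: A = 31.7 / 16.0 ≈ 1.981; B = 39.8 / 21.9 ≈ 1.817; C = 27.8 / 14.5 ≈ 1.917.
|Δ from 1.732|: A 0.249; B 0.085; C 0.185.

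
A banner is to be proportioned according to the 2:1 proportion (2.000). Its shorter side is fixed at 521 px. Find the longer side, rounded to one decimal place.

1042.0 px

2:1 = 2.00000.
Longer side = 521 × 2.00000 ≈ 1042.000 → 1042.0 px.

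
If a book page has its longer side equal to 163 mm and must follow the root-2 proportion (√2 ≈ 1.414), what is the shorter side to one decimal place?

115.3 mm

root-2 ≈ 1.41421.
Shorter side = 163 ÷ 1.41421 ≈ 115.259 → 115.3 mm.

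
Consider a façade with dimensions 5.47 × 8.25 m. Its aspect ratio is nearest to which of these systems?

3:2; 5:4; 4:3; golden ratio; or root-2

3:2

8.25/5.47 ≈ 1.508. Nearest candidates are 3:2 (1.500, off by 0.008) and root-2 (1.414, off by 0.094).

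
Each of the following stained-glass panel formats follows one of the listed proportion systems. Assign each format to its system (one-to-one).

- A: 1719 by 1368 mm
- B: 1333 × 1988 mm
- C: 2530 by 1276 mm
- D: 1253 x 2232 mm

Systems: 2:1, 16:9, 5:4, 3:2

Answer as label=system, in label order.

A=5:4, B=3:2, C=2:1, D=16:9

A = 1719/1368 ≈ 1.257 → 5:4 (1.250)
B = 1988/1333 ≈ 1.491 → 3:2 (1.500)
C = 2530/1276 ≈ 1.983 → 2:1 (2.000)
D = 2232/1253 ≈ 1.781 → 16:9 (1.778)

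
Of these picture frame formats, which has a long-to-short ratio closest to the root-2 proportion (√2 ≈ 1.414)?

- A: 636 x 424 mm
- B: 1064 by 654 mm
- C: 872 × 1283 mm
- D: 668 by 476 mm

D

Target root-2 ≈ 1.414.
A: 1.500 (Δ0.086)  B: 1.627 (Δ0.213)  C: 1.471 (Δ0.057)  D: 1.403 (Δ0.011)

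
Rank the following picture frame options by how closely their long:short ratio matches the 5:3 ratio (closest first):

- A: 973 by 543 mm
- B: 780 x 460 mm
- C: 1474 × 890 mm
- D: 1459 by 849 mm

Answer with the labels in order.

Ratios: A = 973 / 543 ≈ 1.792; B = 780 / 460 ≈ 1.696; C = 1474 / 890 ≈ 1.656; D = 1459 / 849 ≈ 1.718.
|Δ from 1.667|: A 0.125; B 0.029; C 0.011; D 0.051.

C, B, D, A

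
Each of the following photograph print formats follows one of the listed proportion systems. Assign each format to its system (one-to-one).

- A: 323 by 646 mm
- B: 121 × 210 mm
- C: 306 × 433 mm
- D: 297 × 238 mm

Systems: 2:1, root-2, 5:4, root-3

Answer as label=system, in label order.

A=2:1, B=root-3, C=root-2, D=5:4

A = 646/323 ≈ 2.000 → 2:1 (2.000)
B = 210/121 ≈ 1.736 → root-3 (1.732)
C = 433/306 ≈ 1.415 → root-2 (1.414)
D = 297/238 ≈ 1.248 → 5:4 (1.250)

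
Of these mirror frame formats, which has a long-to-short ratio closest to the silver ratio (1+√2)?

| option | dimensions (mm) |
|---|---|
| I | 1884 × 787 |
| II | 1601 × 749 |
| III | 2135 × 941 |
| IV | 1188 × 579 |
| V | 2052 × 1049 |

I

Target silver ratio ≈ 2.414.
I: 2.394 (Δ0.020)  II: 2.138 (Δ0.276)  III: 2.269 (Δ0.145)  IV: 2.052 (Δ0.362)  V: 1.956 (Δ0.458)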